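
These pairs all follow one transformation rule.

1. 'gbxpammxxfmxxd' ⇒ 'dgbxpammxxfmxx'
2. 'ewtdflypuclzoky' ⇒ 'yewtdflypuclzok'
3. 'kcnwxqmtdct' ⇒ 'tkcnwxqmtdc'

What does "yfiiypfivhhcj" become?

jyfiiypfivhhc

Looking at the pairs, the operation is to move the last character to the front.
"yfiiypfivhhcj" → "jyfiiypfivhhc".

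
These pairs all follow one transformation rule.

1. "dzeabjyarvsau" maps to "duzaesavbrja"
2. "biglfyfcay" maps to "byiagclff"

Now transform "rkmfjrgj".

rjkgmrf

The rule is to take characters alternately from the front and the back (1st, last, 2nd, 2nd-last, ...), then delete the last character.
"rkmfjrgj" → "rjkgmrfj" → "rjkgmrf".
(Check on "biglfyfcay": → "byiagclffy" → "byiagclff" ✓)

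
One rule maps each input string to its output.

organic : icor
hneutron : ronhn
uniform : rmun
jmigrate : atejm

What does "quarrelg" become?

In each case the input is transformed by: move the first 2 characters to the end (rotate left by 2), then delete the first 3 characters.
Working it through for "quarrelg": intermediate "arrelgqu", final "elgqu".

elgqu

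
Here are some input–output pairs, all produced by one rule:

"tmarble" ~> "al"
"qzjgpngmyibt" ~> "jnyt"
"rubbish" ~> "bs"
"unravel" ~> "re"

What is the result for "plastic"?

Each output is the input with this applied: keep one character in every 3, starting at position 3 (positions 3rd, 6th, 9th, ...).
Applying that to "plastic" gives "ai".

ai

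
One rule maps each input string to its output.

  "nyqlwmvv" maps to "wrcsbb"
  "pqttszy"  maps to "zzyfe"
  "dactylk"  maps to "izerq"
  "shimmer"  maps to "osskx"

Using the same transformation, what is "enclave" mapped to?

What's happening: shift every letter 6 places forward in the alphabet (wrapping around), then delete the first 2 characters.
Applying both steps to "enclave": "ktirgbk", then "irgbk".

irgbk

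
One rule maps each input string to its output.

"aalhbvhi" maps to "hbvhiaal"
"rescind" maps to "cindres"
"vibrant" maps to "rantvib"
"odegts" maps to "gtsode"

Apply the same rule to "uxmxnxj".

Rule — move the first 3 characters to the end (rotate left by 3).
So "uxmxnxj" becomes "xnxjuxm".

xnxjuxm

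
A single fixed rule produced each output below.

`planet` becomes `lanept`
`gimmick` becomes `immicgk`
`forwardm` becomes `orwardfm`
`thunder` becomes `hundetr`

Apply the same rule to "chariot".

The pattern: swap the first and last characters, then move the first character to the end.
"chariot" → "tharioc" → "harioct".

harioct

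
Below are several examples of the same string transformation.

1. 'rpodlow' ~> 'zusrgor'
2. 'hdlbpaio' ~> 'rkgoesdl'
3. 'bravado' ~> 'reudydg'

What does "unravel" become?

oxqudyh

The rule is to move the last character to the front, then shift every letter 3 places forward in the alphabet (wrapping around).
Starting from "unravel": after the first operation, "lunrave"; after the second, "oxqudyh".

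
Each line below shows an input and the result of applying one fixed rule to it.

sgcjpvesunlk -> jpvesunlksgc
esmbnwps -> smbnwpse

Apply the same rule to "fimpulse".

impulsef

What's happening: move the last 3 characters to the front (rotate right by 3), then swap the front and back halves of the string.
On "fimpulse": the first step gives "lsefimpu", and the second then gives "impulsef".
(Check on "esmbnwps": → "wpsesmbn" → "smbnwpse" ✓)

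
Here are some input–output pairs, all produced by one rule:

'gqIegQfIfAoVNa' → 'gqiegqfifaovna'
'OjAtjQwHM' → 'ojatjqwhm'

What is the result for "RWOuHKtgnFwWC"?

rwouhktgnfwwc

Looking at the pairs, the operation is to convert every letter to lowercase.
Doing the same to "RWOuHKtgnFwWC": "rwouhktgnfwwc".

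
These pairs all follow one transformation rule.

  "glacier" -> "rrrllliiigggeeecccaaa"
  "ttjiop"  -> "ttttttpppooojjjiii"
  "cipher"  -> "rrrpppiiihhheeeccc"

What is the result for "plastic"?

tttssspppllliiicccaaa

The pattern: repeat every character 3 times, then sort the characters into reverse alphabetical order.
So "plastic" becomes "tttssspppllliiicccaaa".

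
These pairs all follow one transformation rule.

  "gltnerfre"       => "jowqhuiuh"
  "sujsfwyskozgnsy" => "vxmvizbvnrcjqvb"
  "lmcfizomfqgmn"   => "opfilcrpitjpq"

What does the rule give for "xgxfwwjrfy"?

Looking at the pairs, the operation is to shift every letter 3 places forward in the alphabet (wrapping around).
So "xgxfwwjrfy" becomes "ajaizzmuib".

ajaizzmuib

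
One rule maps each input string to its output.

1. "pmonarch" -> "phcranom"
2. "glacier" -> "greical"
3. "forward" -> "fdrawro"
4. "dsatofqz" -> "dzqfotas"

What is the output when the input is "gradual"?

The rule is to reverse the string, then move the last character to the front.
Working it through for "gradual": intermediate "laudarg", final "glaudar".

glaudar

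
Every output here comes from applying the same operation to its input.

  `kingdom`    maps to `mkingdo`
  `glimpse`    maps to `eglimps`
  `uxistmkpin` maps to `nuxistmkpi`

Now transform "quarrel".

lquarre

Looking at the pairs, the operation is to move the last character to the front.
"quarrel" → "lquarre".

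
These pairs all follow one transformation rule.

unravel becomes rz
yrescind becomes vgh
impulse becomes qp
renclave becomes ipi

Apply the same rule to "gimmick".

mm

The transformation: shift every letter 4 places forward in the alphabet (wrapping around), then keep one character in every 3, starting at position 2 (positions 2nd, 5th, 8th, ...).
For "gimmick" the result is "mm".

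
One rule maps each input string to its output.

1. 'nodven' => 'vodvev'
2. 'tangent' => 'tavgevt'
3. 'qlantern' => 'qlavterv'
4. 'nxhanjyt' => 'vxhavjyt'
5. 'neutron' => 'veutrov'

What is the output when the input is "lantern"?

lavterv

The rule is to replace every "n" with "v".
So "lantern" becomes "lavterv".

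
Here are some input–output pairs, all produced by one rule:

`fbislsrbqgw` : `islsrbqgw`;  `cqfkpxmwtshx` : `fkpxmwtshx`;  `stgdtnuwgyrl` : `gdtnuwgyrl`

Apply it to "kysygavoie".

sygavoie

Rule — delete the first 2 characters.
Applying that to "kysygavoie" gives "sygavoie".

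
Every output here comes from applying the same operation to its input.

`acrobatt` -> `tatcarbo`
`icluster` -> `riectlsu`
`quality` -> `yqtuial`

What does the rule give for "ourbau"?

uoaubr

In each case the input is transformed by: take characters alternately from the front and the back (1st, last, 2nd, 2nd-last, ...), then swap each adjacent pair of characters (1↔2, 3↔4, ...).
"ourbau" → "ouuarb" → "uoaubr".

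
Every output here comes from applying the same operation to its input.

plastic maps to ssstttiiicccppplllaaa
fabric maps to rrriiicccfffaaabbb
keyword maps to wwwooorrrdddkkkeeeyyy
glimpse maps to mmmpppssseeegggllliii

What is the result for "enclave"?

lllaaavvveeeeeennnccc

The pattern: move the first 3 characters to the end (rotate left by 3), then repeat every character 3 times.
Starting from "enclave": after the first operation, "laveenc"; after the second, "lllaaavvveeeeeennnccc".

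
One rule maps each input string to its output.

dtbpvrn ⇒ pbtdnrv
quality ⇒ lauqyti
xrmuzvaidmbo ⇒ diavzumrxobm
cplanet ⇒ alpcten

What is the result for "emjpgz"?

The rule is to move the last 3 characters to the front (rotate right by 3), then reverse the string.
On "emjpgz": the first step gives "pgzemj", and the second then gives "jmezgp".

jmezgp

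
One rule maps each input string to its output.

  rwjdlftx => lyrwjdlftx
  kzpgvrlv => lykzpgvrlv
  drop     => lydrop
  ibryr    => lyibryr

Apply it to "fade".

Looking at the pairs, the operation is to prepend "ly".
"fade" → "lyfade".

lyfade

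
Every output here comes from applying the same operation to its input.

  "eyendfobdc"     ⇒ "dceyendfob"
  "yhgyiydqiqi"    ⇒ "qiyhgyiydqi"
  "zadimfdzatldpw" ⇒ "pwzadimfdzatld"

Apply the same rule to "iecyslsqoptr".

triecyslsqop

The pattern: move the last 2 characters to the front (rotate right by 2).
Doing the same to "iecyslsqoptr": "triecyslsqop".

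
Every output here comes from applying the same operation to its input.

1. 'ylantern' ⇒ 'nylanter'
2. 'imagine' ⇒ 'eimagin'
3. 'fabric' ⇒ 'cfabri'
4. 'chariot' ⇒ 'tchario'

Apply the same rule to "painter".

rpainte

Rule — move the last character to the front.
For "painter" the result is "rpainte".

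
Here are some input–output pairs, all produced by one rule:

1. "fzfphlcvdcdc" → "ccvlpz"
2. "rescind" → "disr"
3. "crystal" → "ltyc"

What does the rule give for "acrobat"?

Looking at the pairs, the operation is to reverse the string, then keep every other character starting from the first (positions 1st, 3rd, 5th, ...).
Doing the same to "acrobat": "tbra".
(Check on "rescind": → "dnicser" → "disr" ✓)

tbra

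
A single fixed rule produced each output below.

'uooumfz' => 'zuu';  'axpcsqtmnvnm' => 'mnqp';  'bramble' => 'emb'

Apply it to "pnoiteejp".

peo

The pattern: reverse the string, then keep one character in every 3, starting at position 1 (positions 1st, 4th, 7th, ...).
"pnoiteejp" → "peo".
(Check on "bramble": → "elbmarb" → "emb" ✓)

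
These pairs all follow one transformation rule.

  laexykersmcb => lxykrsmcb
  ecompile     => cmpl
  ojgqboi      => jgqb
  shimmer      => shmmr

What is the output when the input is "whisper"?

whspr

In each case the input is transformed by: remove every vowel.
On "whisper" that produces "whspr".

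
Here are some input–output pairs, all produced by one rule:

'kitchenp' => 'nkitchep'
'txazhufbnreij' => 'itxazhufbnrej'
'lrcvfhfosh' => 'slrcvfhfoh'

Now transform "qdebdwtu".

tqdebdwu

The pattern: move the last character to the front, then swap the first and last characters.
On "qdebdwtu": the first step gives "uqdebdwt", and the second then gives "tqdebdwu".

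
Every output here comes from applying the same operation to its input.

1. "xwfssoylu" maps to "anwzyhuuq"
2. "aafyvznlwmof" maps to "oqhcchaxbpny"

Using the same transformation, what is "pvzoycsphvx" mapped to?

Each output is the input with this applied: shift every letter 2 places forward in the alphabet (wrapping around), then move the last 3 characters to the front (rotate right by 3).
Applying both steps to "pvzoycsphvx": "rxbqaeurjxz", then "jxzrxbqaeur".

jxzrxbqaeur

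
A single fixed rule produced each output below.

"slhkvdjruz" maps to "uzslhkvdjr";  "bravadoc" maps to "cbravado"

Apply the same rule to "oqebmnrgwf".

The rule is to swap the front and back halves of the string, then move the first 3 characters to the end (rotate left by 3).
On "oqebmnrgwf" that produces "wfoqebmnrg".

wfoqebmnrg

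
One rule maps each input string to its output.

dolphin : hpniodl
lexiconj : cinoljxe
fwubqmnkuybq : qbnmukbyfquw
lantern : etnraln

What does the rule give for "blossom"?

ssmolbo

What's happening: move the first 3 characters to the end (rotate left by 3), then swap each adjacent pair of characters (1↔2, 3↔4, ...).
For "blossom", step one produces "ssomblo"; step two turns that into "ssmolbo".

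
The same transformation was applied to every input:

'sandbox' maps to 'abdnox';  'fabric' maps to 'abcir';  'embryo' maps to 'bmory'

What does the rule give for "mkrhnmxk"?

What's happening: delete the first character, then sort the characters into alphabetical order.
For "mkrhnmxk", step one produces "krhnmxk"; step two turns that into "hkkmnrx".

hkkmnrx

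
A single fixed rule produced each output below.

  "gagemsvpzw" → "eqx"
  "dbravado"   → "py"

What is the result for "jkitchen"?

gf

The pattern: keep one character in every 3, starting at position 3 (positions 3rd, 6th, 9th, ...), then shift every letter 2 places backward in the alphabet (wrapping around).
For "jkitchen" the result is "gf".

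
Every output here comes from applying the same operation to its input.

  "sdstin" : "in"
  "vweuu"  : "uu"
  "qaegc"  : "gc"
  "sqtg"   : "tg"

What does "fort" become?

rt

The rule is to keep only the last 2 characters.
For "fort" the result is "rt".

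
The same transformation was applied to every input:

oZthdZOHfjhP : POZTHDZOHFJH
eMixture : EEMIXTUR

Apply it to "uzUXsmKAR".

RUZUXSMKA

Rule — move the last character to the front, then convert every letter to uppercase.
"uzUXsmKAR" → "RUZUXSMKA".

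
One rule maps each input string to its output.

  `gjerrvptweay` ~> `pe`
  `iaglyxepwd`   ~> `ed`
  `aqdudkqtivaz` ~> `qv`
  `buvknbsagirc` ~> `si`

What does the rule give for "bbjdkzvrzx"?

vx

Each output is the input with this applied: keep one character in every 3, starting at position 1 (positions 1st, 4th, 7th, ...), then delete the first 2 characters.
Starting from "bbjdkzvrzx": after the first operation, "bdvx"; after the second, "vx".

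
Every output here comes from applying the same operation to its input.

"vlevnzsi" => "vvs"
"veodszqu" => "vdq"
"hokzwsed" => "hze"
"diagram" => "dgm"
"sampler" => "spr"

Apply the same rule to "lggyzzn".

Rule — keep one character in every 3, starting at position 1 (positions 1st, 4th, 7th, ...).
So "lggyzzn" becomes "lyn".

lyn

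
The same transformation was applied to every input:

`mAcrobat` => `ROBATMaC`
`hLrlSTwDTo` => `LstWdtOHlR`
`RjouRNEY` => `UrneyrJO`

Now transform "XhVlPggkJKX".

LpGGKjkxxHv

The transformation: flip the case of every letter, then move the first 3 characters to the end (rotate left by 3).
"XhVlPggkJKX" → "xHvLpGGKjkx" → "LpGGKjkxxHv".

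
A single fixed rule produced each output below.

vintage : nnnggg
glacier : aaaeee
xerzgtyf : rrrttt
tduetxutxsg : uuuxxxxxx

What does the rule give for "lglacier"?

llliii

Each output is the input with this applied: keep one character in every 3, starting at position 3 (positions 3rd, 6th, 9th, ...), then repeat every character 3 times.
Applying both steps to "lglacier": "li", then "llliii".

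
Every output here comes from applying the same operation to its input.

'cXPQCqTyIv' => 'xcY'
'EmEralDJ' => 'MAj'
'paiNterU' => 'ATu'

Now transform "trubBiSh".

In each case the input is transformed by: keep one character in every 3, starting at position 2 (positions 2nd, 5th, 8th, ...), then flip the case of every letter.
Applying both steps to "trubBiSh": "rBh", then "RbH".

RbH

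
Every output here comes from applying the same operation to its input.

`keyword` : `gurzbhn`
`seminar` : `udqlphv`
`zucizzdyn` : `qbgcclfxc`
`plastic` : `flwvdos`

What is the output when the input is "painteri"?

Each output is the input with this applied: shift every letter 3 places forward in the alphabet (wrapping around), then reverse the string.
"painteri" → "luhwqlds".

luhwqlds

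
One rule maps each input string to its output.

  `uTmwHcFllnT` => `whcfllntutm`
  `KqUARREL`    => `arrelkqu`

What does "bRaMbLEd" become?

mbledbra

The transformation: move the first 3 characters to the end (rotate left by 3), then convert every letter to lowercase.
For "bRaMbLEd", step one produces "MbLEdbRa"; step two turns that into "mbledbra".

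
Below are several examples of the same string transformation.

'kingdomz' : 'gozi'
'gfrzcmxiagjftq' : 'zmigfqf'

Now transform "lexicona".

ioae

In each case the input is transformed by: move the first 3 characters to the end (rotate left by 3), then keep every other character starting from the first (positions 1st, 3rd, 5th, ...).
For "lexicona" the result is "ioae".
(Check on "kingdomz": → "gdomzkin" → "gozi" ✓)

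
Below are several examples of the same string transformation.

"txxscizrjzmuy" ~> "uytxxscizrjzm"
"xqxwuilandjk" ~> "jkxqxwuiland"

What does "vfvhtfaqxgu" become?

guvfvhtfaqx

Each output is the input with this applied: move the last 2 characters to the front (rotate right by 2).
Applying that to "vfvhtfaqxgu" gives "guvfvhtfaqx".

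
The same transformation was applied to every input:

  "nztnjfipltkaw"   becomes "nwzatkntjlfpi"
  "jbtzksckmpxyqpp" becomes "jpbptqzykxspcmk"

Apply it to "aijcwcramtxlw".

awiljxctwmcar

The rule is to take characters alternately from the front and the back (1st, last, 2nd, 2nd-last, ...).
For "aijcwcramtxlw" the result is "awiljxctwmcar".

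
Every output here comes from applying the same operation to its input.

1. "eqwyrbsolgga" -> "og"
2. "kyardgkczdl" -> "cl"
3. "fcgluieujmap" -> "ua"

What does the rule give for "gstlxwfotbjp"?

oj

What's happening: keep one character in every 3, starting at position 2 (positions 2nd, 5th, 8th, ...), then delete the first 2 characters.
Starting from "gstlxwfotbjp": after the first operation, "sxoj"; after the second, "oj".
(Check on "eqwyrbsolgga": → "qrog" → "og" ✓)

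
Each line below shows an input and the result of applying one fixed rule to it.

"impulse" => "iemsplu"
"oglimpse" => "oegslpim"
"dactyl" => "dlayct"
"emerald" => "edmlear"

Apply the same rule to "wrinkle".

werlikn

Rule — take characters alternately from the front and the back (1st, last, 2nd, 2nd-last, ...).
On "wrinkle" that produces "werlikn".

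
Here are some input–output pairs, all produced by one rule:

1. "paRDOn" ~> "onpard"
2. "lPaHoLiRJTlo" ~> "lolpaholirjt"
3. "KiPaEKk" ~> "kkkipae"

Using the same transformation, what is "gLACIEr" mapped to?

erglaci

What's happening: move the last 2 characters to the front (rotate right by 2), then convert every letter to lowercase.
Starting from "gLACIEr": after the first operation, "ErgLACI"; after the second, "erglaci".
(Check on "lPaHoLiRJTlo": → "lolPaHoLiRJT" → "lolpaholirjt" ✓)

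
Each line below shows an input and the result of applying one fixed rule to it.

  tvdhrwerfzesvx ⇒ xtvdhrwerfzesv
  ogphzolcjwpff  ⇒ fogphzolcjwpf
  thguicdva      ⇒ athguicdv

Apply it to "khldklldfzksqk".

kkhldklldfzksq

Rule — move the last character to the front.
Applying that to "khldklldfzksqk" gives "kkhldklldfzksq".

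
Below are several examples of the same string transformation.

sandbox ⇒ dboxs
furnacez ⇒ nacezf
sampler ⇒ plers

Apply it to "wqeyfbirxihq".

yfbirxihqw

The pattern: move the first 3 characters to the end (rotate left by 3), then delete the last 2 characters.
On "wqeyfbirxihq": the first step gives "yfbirxihqwqe", and the second then gives "yfbirxihqw".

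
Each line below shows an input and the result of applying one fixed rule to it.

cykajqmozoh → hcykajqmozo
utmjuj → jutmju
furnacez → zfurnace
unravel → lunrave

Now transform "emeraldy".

Rule — move the last character to the front.
"emeraldy" → "yemerald".

yemerald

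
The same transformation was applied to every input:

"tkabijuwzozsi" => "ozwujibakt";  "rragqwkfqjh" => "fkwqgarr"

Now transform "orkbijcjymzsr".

myjcjibkro

What's happening: reverse the string, then delete the first 3 characters.
For "orkbijcjymzsr", step one produces "rszmyjcjibkro"; step two turns that into "myjcjibkro".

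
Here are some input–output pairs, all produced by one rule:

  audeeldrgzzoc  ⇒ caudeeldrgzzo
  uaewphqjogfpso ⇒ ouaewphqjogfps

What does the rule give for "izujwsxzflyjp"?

pizujwsxzflyj

Rule — move the last character to the front.
Doing the same to "izujwsxzflyjp": "pizujwsxzflyj".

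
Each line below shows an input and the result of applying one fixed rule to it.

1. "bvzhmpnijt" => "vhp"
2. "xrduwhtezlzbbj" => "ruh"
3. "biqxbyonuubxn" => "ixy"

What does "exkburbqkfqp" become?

xbr

What's happening: keep every other character starting from the second (positions 2nd, 4th, 6th, ...), then keep only the first 3 characters.
"exkburbqkfqp" → "xbrqfp" → "xbr".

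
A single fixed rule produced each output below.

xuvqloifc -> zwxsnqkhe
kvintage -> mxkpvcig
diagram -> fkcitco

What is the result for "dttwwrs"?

In each case the input is transformed by: shift every letter 2 places forward in the alphabet (wrapping around).
Applying that to "dttwwrs" gives "fvvyytu".

fvvyytu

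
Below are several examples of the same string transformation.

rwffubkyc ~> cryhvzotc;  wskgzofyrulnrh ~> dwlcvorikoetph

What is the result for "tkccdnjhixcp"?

The pattern: shift every letter 3 places backward in the alphabet (wrapping around), then move the first 3 characters to the end (rotate left by 3).
On "tkccdnjhixcp": the first step gives "qhzzakgefuzm", and the second then gives "zakgefuzmqhz".

zakgefuzmqhz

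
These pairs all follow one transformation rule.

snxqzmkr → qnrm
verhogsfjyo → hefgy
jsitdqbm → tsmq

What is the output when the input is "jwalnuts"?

lwsu

What's happening: keep every other character starting from the second (positions 2nd, 4th, 6th, ...), then swap each adjacent pair of characters (1↔2, 3↔4, ...).
Working it through for "jwalnuts": intermediate "wlus", final "lwsu".
(Check on "verhogsfjyo": → "ehgfy" → "hefgy" ✓)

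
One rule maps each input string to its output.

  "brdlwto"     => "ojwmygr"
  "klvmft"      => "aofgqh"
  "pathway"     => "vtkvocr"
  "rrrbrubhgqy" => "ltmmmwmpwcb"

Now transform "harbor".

In each case the input is transformed by: move the last 2 characters to the front (rotate right by 2), then shift every letter 5 places backward in the alphabet (wrapping around).
On "harbor": the first step gives "orharb", and the second then gives "jmcvmw".

jmcvmw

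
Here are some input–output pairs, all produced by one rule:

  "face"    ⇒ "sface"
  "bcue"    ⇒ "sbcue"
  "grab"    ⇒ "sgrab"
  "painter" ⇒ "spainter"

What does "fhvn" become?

sfhvn

Looking at the pairs, the operation is to prepend "s".
For "fhvn" the result is "sfhvn".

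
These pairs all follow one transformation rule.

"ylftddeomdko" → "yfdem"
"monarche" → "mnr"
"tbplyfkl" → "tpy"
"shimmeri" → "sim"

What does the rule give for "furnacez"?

Each output is the input with this applied: delete the last 3 characters, then keep every other character starting from the first (positions 1st, 3rd, 5th, ...).
Applying both steps to "furnacez": "furna", then "fra".
(Check on "monarche": → "monar" → "mnr" ✓)

fra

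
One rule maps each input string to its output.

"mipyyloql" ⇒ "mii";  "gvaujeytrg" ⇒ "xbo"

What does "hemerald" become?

Rule — shift every letter 3 places backward in the alphabet (wrapping around), then keep one character in every 3, starting at position 3 (positions 3rd, 6th, 9th, ...).
Starting from "hemerald": after the first operation, "ebjboxia"; after the second, "jx".

jx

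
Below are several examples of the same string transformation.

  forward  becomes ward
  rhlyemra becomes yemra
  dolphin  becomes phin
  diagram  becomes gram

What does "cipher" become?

her

The pattern: delete the first 3 characters.
Doing the same to "cipher": "her".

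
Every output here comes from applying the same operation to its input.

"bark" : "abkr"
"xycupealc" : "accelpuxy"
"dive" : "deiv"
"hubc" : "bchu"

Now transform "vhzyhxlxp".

The transformation: sort the characters into alphabetical order.
So "vhzyhxlxp" becomes "hhlpvxxyz".

hhlpvxxyz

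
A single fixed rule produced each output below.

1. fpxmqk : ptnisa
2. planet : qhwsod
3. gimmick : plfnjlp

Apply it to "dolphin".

In each case the input is transformed by: shift every letter 3 places forward in the alphabet (wrapping around), then move the first 3 characters to the end (rotate left by 3).
For "dolphin", step one produces "grosklq"; step two turns that into "sklqgro".

sklqgro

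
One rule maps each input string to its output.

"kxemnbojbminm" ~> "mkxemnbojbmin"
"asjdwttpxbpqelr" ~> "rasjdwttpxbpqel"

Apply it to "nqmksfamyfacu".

In each case the input is transformed by: move the last character to the front.
"nqmksfamyfacu" → "unqmksfamyfac".

unqmksfamyfac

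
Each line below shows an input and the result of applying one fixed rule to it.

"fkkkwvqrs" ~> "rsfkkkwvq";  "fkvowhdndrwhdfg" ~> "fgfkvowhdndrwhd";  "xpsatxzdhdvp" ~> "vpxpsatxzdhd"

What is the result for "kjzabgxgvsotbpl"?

plkjzabgxgvsotb

In each case the input is transformed by: move the last 2 characters to the front (rotate right by 2).
So "kjzabgxgvsotbpl" becomes "plkjzabgxgvsotb".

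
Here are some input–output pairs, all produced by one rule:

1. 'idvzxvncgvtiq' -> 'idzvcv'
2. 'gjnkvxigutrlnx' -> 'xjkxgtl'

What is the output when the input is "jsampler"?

rsml

Each output is the input with this applied: keep every other character starting from the second (positions 2nd, 4th, 6th, ...), then move the last character to the front.
Working it through for "jsampler": intermediate "smlr", final "rsml".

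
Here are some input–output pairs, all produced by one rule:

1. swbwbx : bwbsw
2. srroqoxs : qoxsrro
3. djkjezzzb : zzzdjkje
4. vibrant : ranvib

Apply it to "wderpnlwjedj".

jedwderpnlw

The rule is to delete the last character, then move the last 3 characters to the front (rotate right by 3).
On "wderpnlwjedj": the first step gives "wderpnlwjed", and the second then gives "jedwderpnlw".
(Check on "srroqoxs": → "srroqox" → "qoxsrro" ✓)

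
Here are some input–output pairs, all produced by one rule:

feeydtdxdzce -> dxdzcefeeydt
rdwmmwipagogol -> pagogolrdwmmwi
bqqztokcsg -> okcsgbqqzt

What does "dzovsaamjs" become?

aamjsdzovs

Each output is the input with this applied: swap the front and back halves of the string.
Applying that to "dzovsaamjs" gives "aamjsdzovs".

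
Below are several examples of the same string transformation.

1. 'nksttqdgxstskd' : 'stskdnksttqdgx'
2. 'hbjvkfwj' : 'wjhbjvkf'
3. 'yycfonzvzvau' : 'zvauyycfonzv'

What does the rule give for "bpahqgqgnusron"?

usronbpahqgqgn

The rule is to swap the front and back halves of the string, then move the first 2 characters to the end (rotate left by 2).
For "bpahqgqgnusron", step one produces "gnusronbpahqgq"; step two turns that into "usronbpahqgqgn".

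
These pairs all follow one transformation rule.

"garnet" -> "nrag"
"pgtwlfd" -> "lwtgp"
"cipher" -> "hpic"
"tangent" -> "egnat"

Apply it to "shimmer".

Each output is the input with this applied: reverse the string, then delete the first 2 characters.
Applying both steps to "shimmer": "remmihs", then "mmihs".

mmihs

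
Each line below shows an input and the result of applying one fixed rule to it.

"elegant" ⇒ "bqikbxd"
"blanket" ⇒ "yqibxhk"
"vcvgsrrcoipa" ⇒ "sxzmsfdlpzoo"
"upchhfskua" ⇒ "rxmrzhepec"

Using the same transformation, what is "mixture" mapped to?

The rule is to shift every letter 3 places backward in the alphabet (wrapping around), then take characters alternately from the front and the back (1st, last, 2nd, 2nd-last, ...).
On "mixture": the first step gives "jfuqrob", and the second then gives "jbfourq".

jbfourq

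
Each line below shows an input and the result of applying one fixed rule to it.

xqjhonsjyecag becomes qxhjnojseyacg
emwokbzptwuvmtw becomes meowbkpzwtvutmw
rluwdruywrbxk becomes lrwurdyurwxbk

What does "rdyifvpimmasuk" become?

driyvfipmmsaku

The rule is to swap each adjacent pair of characters (1↔2, 3↔4, ...).
Applying that to "rdyifvpimmasuk" gives "driyvfipmmsaku".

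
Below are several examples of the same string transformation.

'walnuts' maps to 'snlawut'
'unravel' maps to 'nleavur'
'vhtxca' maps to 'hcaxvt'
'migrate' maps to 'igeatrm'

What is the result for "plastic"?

What's happening: sort the characters into reverse alphabetical order, then move the first 3 characters to the end (rotate left by 3).
On "plastic": the first step gives "tsplica", and the second then gives "licatsp".

licatsp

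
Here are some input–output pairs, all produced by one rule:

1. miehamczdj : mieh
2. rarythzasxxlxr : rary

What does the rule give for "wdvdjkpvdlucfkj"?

wdvd

The transformation: keep only the first 4 characters.
Applying that to "wdvdjkpvdlucfkj" gives "wdvd".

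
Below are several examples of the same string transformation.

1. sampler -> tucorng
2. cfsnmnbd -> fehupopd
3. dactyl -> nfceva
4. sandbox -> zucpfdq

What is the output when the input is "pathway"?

arcvjyc

Each output is the input with this applied: move the last character to the front, then shift every letter 2 places forward in the alphabet (wrapping around).
Working it through for "pathway": intermediate "ypathwa", final "arcvjyc".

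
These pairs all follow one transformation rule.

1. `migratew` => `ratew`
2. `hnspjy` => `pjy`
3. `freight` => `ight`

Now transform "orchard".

hard

Rule — delete the first 3 characters.
"orchard" → "hard".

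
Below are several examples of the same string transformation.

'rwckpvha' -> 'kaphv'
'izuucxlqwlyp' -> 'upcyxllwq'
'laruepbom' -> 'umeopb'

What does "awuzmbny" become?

Looking at the pairs, the operation is to delete the first 3 characters, then take characters alternately from the front and the back (1st, last, 2nd, 2nd-last, ...).
For "awuzmbny", step one produces "zmbny"; step two turns that into "zymnb".
(Check on "rwckpvha": → "kpvha" → "kaphv" ✓)

zymnb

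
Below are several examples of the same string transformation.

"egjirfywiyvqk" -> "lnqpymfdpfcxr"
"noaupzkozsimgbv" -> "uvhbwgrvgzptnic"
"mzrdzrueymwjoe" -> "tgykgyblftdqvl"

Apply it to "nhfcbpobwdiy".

uomjiwvidkpf

What's happening: shift every letter 7 places forward in the alphabet (wrapping around).
So "nhfcbpobwdiy" becomes "uomjiwvidkpf".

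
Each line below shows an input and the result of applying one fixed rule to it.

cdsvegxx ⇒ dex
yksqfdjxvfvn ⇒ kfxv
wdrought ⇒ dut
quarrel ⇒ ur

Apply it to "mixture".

In each case the input is transformed by: keep one character in every 3, starting at position 2 (positions 2nd, 5th, 8th, ...).
"mixture" → "iu".

iu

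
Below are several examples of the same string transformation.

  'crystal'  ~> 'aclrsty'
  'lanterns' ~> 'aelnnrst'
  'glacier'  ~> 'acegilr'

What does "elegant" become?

aeeglnt

The pattern: sort the characters into alphabetical order.
On "elegant" that produces "aeeglnt".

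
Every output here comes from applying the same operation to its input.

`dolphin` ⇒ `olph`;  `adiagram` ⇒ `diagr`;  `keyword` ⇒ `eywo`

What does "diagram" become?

In each case the input is transformed by: move the last 2 characters to the front (rotate right by 2), then delete the first 3 characters.
"diagram" → "amdiagr" → "iagr".
(Check on "dolphin": → "indolph" → "olph" ✓)

iagr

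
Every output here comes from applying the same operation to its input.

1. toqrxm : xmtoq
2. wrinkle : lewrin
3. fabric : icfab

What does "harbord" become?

Each output is the input with this applied: move the last 3 characters to the front (rotate right by 3), then delete the first character.
So "harbord" becomes "rdharb".

rdharb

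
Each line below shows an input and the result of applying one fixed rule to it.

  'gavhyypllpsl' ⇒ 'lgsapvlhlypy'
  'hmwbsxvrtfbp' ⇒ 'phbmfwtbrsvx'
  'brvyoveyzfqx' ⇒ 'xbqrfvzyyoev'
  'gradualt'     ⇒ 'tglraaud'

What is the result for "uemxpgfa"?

aufegmpx

The rule is to take characters alternately from the front and the back (1st, last, 2nd, 2nd-last, ...), then swap each adjacent pair of characters (1↔2, 3↔4, ...).
For "uemxpgfa", step one produces "uaefmgxp"; step two turns that into "aufegmpx".
(Check on "hmwbsxvrtfbp": → "hpmbwfbtsrxv" → "phbmfwtbrsvx" ✓)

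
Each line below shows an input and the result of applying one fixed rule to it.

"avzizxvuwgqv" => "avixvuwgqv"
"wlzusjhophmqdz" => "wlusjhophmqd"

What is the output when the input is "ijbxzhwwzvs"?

ijbxhwwvs

The pattern: remove every "z".
On "ijbxzhwwzvs" that produces "ijbxhwwvs".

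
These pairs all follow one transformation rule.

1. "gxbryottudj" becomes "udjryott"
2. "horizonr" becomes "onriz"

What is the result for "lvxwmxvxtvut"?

Looking at the pairs, the operation is to delete the first 3 characters, then move the last 3 characters to the front (rotate right by 3).
Doing the same to "lvxwmxvxtvut": "vutwmxvxt".

vutwmxvxt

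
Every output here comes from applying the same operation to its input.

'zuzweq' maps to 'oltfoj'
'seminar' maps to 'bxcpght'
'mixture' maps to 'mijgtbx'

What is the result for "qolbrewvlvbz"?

aqgtlkakqofd

What's happening: move the first 2 characters to the end (rotate left by 2), then shift every letter 11 places backward in the alphabet (wrapping around).
Starting from "qolbrewvlvbz": after the first operation, "lbrewvlvbzqo"; after the second, "aqgtlkakqofd".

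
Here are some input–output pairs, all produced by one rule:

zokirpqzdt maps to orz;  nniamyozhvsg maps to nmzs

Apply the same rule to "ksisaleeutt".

In each case the input is transformed by: keep one character in every 3, starting at position 2 (positions 2nd, 5th, 8th, ...).
For "ksisaleeutt" the result is "saet".

saet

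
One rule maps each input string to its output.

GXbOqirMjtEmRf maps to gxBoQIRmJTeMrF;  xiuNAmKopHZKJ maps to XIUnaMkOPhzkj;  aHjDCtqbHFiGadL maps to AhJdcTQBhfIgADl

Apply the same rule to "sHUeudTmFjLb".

Looking at the pairs, the operation is to flip the case of every letter.
"sHUeudTmFjLb" → "ShuEUDtMfJlB".

ShuEUDtMfJlB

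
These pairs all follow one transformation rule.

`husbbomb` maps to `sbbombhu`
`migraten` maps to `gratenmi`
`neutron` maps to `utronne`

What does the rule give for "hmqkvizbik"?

The pattern: move the first 2 characters to the end (rotate left by 2).
On "hmqkvizbik" that produces "qkvizbikhm".

qkvizbikhm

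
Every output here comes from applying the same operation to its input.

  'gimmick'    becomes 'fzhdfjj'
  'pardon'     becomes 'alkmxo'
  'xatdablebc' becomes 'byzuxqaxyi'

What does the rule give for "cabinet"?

kbqzxyf

Looking at the pairs, the operation is to move the last 3 characters to the front (rotate right by 3), then shift every letter 3 places backward in the alphabet (wrapping around).
Working it through for "cabinet": intermediate "netcabi", final "kbqzxyf".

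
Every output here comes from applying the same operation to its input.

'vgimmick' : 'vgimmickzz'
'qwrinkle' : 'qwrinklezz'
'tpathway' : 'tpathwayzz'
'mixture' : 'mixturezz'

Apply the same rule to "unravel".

unravelzz

What's happening: append "zz".
"unravel" → "unravelzz".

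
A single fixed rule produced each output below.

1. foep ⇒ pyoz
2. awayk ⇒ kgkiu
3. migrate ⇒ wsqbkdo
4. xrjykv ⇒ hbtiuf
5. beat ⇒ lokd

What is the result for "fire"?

psbo

The pattern: shift every letter 10 places forward in the alphabet (wrapping around).
"fire" → "psbo".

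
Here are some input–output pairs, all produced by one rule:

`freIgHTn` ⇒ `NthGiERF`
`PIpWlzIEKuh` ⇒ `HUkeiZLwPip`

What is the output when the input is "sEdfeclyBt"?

Rule — reverse the string, then flip the case of every letter.
Working it through for "sEdfeclyBt": intermediate "tBylcefdEs", final "TbYLCEFDeS".

TbYLCEFDeS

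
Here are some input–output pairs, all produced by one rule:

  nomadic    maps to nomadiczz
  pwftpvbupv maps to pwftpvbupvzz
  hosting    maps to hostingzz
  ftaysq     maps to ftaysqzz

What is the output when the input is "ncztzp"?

ncztzpzz

In each case the input is transformed by: append "zz".
On "ncztzp" that produces "ncztzpzz".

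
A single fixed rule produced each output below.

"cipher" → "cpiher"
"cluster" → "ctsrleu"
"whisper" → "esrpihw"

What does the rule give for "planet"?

apnlet

The transformation: sort the characters into reverse alphabetical order, then swap the first and last characters.
So "planet" becomes "apnlet".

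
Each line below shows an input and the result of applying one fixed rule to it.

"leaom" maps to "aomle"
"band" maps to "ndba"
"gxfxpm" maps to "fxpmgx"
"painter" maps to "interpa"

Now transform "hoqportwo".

qportwoho

The rule is to move the first 2 characters to the end (rotate left by 2).
For "hoqportwo" the result is "qportwoho".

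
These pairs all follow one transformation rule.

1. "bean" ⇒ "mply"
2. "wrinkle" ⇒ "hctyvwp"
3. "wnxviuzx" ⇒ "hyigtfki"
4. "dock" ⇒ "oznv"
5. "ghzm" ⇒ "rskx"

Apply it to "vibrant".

gtmclye

Looking at the pairs, the operation is to shift every letter 11 places forward in the alphabet (wrapping around).
So "vibrant" becomes "gtmclye".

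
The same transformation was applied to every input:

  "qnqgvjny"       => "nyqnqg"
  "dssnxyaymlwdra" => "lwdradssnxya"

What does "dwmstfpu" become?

What's happening: swap the front and back halves of the string, then delete the first 2 characters.
For "dwmstfpu", step one produces "tfpudwms"; step two turns that into "pudwms".

pudwms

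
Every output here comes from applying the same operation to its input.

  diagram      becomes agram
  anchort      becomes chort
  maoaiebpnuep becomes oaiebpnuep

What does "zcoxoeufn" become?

What's happening: delete the first 2 characters.
On "zcoxoeufn" that produces "oxoeufn".

oxoeufn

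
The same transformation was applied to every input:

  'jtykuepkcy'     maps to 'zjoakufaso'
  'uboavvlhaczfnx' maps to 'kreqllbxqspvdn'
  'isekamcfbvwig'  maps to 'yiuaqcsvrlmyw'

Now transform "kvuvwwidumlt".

Rule — shift every letter 10 places backward in the alphabet (wrapping around).
Applying that to "kvuvwwidumlt" gives "alklmmytkcbj".

alklmmytkcbj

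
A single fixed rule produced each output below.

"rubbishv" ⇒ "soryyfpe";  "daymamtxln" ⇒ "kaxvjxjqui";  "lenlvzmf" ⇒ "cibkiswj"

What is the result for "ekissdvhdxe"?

Rule — move the last character to the front, then shift every letter 3 places backward in the alphabet (wrapping around).
For "ekissdvhdxe", step one produces "eekissdvhdx"; step two turns that into "bbhfppaseau".
(Check on "daymamtxln": → "ndaymamtxl" → "kaxvjxjqui" ✓)

bbhfppaseau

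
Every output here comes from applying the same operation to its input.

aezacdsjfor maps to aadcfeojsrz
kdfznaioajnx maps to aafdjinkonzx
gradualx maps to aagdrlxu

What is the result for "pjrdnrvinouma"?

dajinmonrpurv

Rule — sort the characters into alphabetical order, then swap each adjacent pair of characters (1↔2, 3↔4, ...).
On "pjrdnrvinouma": the first step gives "adijmnnoprruv", and the second then gives "dajinmonrpurv".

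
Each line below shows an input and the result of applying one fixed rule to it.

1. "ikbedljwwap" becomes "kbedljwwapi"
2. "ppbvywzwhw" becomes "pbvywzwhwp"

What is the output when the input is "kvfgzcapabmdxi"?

Each output is the input with this applied: move the first character to the end.
On "kvfgzcapabmdxi" that produces "vfgzcapabmdxik".

vfgzcapabmdxik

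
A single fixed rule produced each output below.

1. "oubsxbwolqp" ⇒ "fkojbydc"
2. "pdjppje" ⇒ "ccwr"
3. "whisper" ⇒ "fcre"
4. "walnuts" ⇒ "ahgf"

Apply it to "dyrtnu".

gah

Each output is the input with this applied: shift every letter 13 places forward in the alphabet (wrapping around) — i.e. ROT13, then delete the first 3 characters.
"dyrtnu" → "qlegah" → "gah".
(Check on "oubsxbwolqp": → "bhofkojbydc" → "fkojbydc" ✓)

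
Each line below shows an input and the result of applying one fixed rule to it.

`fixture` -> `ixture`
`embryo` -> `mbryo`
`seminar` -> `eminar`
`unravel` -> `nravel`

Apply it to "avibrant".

vibrant

The transformation: delete the first character.
Applying that to "avibrant" gives "vibrant".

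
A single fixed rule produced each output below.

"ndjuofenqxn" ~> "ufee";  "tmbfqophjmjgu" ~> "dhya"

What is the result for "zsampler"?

Each output is the input with this applied: shift every letter 9 places backward in the alphabet (wrapping around), then keep one character in every 3, starting at position 2 (positions 2nd, 5th, 8th, ...).
Starting from "zsampler": after the first operation, "qjrdgcvi"; after the second, "jgi".

jgi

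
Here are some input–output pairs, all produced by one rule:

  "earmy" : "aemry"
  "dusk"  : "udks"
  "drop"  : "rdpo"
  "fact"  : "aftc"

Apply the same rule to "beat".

The transformation: swap each adjacent pair of characters (1↔2, 3↔4, ...).
For "beat" the result is "ebta".

ebta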